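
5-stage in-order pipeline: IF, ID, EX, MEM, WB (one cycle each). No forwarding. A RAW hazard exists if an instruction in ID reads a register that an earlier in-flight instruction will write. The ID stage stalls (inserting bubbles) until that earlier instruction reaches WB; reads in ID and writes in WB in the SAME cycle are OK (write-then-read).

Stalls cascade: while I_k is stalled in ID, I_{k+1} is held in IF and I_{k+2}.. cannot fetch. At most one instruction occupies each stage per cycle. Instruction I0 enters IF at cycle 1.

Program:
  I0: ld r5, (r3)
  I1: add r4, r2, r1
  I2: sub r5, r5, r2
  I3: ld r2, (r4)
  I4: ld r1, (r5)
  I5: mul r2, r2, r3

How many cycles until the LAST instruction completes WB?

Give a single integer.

Answer: 12

Derivation:
I0 ld r5 <- r3: IF@1 ID@2 stall=0 (-) EX@3 MEM@4 WB@5
I1 add r4 <- r2,r1: IF@2 ID@3 stall=0 (-) EX@4 MEM@5 WB@6
I2 sub r5 <- r5,r2: IF@3 ID@4 stall=1 (RAW on I0.r5 (WB@5)) EX@6 MEM@7 WB@8
I3 ld r2 <- r4: IF@4 ID@6 stall=0 (-) EX@7 MEM@8 WB@9
I4 ld r1 <- r5: IF@6 ID@7 stall=1 (RAW on I2.r5 (WB@8)) EX@9 MEM@10 WB@11
I5 mul r2 <- r2,r3: IF@7 ID@9 stall=0 (-) EX@10 MEM@11 WB@12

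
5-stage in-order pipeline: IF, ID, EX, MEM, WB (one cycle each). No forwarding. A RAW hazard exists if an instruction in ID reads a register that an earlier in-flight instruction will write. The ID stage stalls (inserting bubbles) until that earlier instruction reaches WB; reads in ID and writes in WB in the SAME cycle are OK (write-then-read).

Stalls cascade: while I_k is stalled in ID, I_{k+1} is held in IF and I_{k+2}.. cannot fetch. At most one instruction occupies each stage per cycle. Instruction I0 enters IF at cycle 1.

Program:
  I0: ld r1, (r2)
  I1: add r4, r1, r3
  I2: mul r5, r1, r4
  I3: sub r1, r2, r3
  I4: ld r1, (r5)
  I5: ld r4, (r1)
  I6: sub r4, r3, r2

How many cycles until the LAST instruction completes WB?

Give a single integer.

I0 ld r1 <- r2: IF@1 ID@2 stall=0 (-) EX@3 MEM@4 WB@5
I1 add r4 <- r1,r3: IF@2 ID@3 stall=2 (RAW on I0.r1 (WB@5)) EX@6 MEM@7 WB@8
I2 mul r5 <- r1,r4: IF@3 ID@6 stall=2 (RAW on I1.r4 (WB@8)) EX@9 MEM@10 WB@11
I3 sub r1 <- r2,r3: IF@6 ID@9 stall=0 (-) EX@10 MEM@11 WB@12
I4 ld r1 <- r5: IF@9 ID@10 stall=1 (RAW on I2.r5 (WB@11)) EX@12 MEM@13 WB@14
I5 ld r4 <- r1: IF@10 ID@12 stall=2 (RAW on I4.r1 (WB@14)) EX@15 MEM@16 WB@17
I6 sub r4 <- r3,r2: IF@12 ID@15 stall=0 (-) EX@16 MEM@17 WB@18

Answer: 18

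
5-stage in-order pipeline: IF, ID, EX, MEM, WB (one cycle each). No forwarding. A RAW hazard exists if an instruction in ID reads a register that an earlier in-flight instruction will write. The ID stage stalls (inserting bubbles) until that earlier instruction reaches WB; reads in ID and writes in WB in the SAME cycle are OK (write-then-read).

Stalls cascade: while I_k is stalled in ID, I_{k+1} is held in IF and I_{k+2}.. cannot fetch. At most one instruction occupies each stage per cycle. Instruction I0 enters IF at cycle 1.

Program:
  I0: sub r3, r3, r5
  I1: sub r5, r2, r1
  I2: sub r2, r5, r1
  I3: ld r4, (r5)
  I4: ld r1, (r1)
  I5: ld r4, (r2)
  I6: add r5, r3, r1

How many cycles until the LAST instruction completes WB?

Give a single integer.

Answer: 14

Derivation:
I0 sub r3 <- r3,r5: IF@1 ID@2 stall=0 (-) EX@3 MEM@4 WB@5
I1 sub r5 <- r2,r1: IF@2 ID@3 stall=0 (-) EX@4 MEM@5 WB@6
I2 sub r2 <- r5,r1: IF@3 ID@4 stall=2 (RAW on I1.r5 (WB@6)) EX@7 MEM@8 WB@9
I3 ld r4 <- r5: IF@4 ID@7 stall=0 (-) EX@8 MEM@9 WB@10
I4 ld r1 <- r1: IF@7 ID@8 stall=0 (-) EX@9 MEM@10 WB@11
I5 ld r4 <- r2: IF@8 ID@9 stall=0 (-) EX@10 MEM@11 WB@12
I6 add r5 <- r3,r1: IF@9 ID@10 stall=1 (RAW on I4.r1 (WB@11)) EX@12 MEM@13 WB@14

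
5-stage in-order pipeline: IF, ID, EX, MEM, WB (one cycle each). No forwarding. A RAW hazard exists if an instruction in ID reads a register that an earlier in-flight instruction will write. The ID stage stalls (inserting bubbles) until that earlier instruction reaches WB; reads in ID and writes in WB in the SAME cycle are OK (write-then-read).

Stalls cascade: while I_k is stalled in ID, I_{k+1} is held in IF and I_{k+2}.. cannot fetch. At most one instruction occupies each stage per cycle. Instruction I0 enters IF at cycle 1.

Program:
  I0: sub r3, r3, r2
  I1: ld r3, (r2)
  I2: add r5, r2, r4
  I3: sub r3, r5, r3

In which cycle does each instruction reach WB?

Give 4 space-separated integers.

Answer: 5 6 7 10

Derivation:
I0 sub r3 <- r3,r2: IF@1 ID@2 stall=0 (-) EX@3 MEM@4 WB@5
I1 ld r3 <- r2: IF@2 ID@3 stall=0 (-) EX@4 MEM@5 WB@6
I2 add r5 <- r2,r4: IF@3 ID@4 stall=0 (-) EX@5 MEM@6 WB@7
I3 sub r3 <- r5,r3: IF@4 ID@5 stall=2 (RAW on I2.r5 (WB@7)) EX@8 MEM@9 WB@10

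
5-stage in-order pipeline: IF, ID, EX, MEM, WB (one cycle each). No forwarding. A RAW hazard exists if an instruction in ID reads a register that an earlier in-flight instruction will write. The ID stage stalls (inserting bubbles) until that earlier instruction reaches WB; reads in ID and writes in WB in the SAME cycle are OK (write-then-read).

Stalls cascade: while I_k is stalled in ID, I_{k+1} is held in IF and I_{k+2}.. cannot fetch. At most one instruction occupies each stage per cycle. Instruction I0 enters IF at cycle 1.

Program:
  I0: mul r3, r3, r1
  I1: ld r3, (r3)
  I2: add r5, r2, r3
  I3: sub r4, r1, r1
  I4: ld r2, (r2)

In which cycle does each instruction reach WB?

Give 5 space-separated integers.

I0 mul r3 <- r3,r1: IF@1 ID@2 stall=0 (-) EX@3 MEM@4 WB@5
I1 ld r3 <- r3: IF@2 ID@3 stall=2 (RAW on I0.r3 (WB@5)) EX@6 MEM@7 WB@8
I2 add r5 <- r2,r3: IF@3 ID@6 stall=2 (RAW on I1.r3 (WB@8)) EX@9 MEM@10 WB@11
I3 sub r4 <- r1,r1: IF@6 ID@9 stall=0 (-) EX@10 MEM@11 WB@12
I4 ld r2 <- r2: IF@9 ID@10 stall=0 (-) EX@11 MEM@12 WB@13

Answer: 5 8 11 12 13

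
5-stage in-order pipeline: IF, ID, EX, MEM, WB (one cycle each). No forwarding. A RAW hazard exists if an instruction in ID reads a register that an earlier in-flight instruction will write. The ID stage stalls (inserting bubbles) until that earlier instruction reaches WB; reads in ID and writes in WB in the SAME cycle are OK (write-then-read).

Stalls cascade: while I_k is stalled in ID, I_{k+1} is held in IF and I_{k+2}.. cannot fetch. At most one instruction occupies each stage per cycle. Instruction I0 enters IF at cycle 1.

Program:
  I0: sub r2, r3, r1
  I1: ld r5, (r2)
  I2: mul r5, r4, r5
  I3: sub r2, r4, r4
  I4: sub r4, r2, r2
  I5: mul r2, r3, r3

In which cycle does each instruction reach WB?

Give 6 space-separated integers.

I0 sub r2 <- r3,r1: IF@1 ID@2 stall=0 (-) EX@3 MEM@4 WB@5
I1 ld r5 <- r2: IF@2 ID@3 stall=2 (RAW on I0.r2 (WB@5)) EX@6 MEM@7 WB@8
I2 mul r5 <- r4,r5: IF@3 ID@6 stall=2 (RAW on I1.r5 (WB@8)) EX@9 MEM@10 WB@11
I3 sub r2 <- r4,r4: IF@6 ID@9 stall=0 (-) EX@10 MEM@11 WB@12
I4 sub r4 <- r2,r2: IF@9 ID@10 stall=2 (RAW on I3.r2 (WB@12)) EX@13 MEM@14 WB@15
I5 mul r2 <- r3,r3: IF@10 ID@13 stall=0 (-) EX@14 MEM@15 WB@16

Answer: 5 8 11 12 15 16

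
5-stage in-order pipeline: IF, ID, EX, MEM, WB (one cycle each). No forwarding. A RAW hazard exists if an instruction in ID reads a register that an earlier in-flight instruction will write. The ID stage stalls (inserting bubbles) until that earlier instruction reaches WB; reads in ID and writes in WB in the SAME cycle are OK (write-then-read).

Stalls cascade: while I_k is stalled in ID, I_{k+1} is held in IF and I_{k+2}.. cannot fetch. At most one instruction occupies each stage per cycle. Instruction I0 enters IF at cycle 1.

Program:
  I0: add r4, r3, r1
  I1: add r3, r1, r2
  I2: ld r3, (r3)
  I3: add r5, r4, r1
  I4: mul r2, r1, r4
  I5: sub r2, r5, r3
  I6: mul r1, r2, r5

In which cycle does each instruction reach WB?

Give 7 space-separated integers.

I0 add r4 <- r3,r1: IF@1 ID@2 stall=0 (-) EX@3 MEM@4 WB@5
I1 add r3 <- r1,r2: IF@2 ID@3 stall=0 (-) EX@4 MEM@5 WB@6
I2 ld r3 <- r3: IF@3 ID@4 stall=2 (RAW on I1.r3 (WB@6)) EX@7 MEM@8 WB@9
I3 add r5 <- r4,r1: IF@4 ID@7 stall=0 (-) EX@8 MEM@9 WB@10
I4 mul r2 <- r1,r4: IF@7 ID@8 stall=0 (-) EX@9 MEM@10 WB@11
I5 sub r2 <- r5,r3: IF@8 ID@9 stall=1 (RAW on I3.r5 (WB@10)) EX@11 MEM@12 WB@13
I6 mul r1 <- r2,r5: IF@9 ID@11 stall=2 (RAW on I5.r2 (WB@13)) EX@14 MEM@15 WB@16

Answer: 5 6 9 10 11 13 16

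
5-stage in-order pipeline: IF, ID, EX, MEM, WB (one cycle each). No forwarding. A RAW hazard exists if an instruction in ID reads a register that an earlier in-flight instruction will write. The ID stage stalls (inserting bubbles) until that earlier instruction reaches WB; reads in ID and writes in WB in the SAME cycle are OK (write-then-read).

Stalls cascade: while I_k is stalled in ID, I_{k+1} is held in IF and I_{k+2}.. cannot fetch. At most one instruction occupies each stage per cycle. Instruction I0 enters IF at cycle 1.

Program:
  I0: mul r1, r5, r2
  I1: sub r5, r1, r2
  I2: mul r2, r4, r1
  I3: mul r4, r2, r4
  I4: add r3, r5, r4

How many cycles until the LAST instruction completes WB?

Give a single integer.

I0 mul r1 <- r5,r2: IF@1 ID@2 stall=0 (-) EX@3 MEM@4 WB@5
I1 sub r5 <- r1,r2: IF@2 ID@3 stall=2 (RAW on I0.r1 (WB@5)) EX@6 MEM@7 WB@8
I2 mul r2 <- r4,r1: IF@3 ID@6 stall=0 (-) EX@7 MEM@8 WB@9
I3 mul r4 <- r2,r4: IF@6 ID@7 stall=2 (RAW on I2.r2 (WB@9)) EX@10 MEM@11 WB@12
I4 add r3 <- r5,r4: IF@7 ID@10 stall=2 (RAW on I3.r4 (WB@12)) EX@13 MEM@14 WB@15

Answer: 15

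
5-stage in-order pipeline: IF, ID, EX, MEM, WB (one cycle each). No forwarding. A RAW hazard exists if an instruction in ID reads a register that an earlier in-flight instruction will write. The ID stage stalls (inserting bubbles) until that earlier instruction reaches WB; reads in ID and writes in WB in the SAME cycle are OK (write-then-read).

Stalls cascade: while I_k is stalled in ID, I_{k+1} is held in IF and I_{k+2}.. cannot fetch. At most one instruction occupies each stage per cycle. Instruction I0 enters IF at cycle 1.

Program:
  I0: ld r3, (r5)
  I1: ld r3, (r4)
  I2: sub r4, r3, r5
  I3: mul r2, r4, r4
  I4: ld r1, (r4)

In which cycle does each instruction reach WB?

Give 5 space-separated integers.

Answer: 5 6 9 12 13

Derivation:
I0 ld r3 <- r5: IF@1 ID@2 stall=0 (-) EX@3 MEM@4 WB@5
I1 ld r3 <- r4: IF@2 ID@3 stall=0 (-) EX@4 MEM@5 WB@6
I2 sub r4 <- r3,r5: IF@3 ID@4 stall=2 (RAW on I1.r3 (WB@6)) EX@7 MEM@8 WB@9
I3 mul r2 <- r4,r4: IF@4 ID@7 stall=2 (RAW on I2.r4 (WB@9)) EX@10 MEM@11 WB@12
I4 ld r1 <- r4: IF@7 ID@10 stall=0 (-) EX@11 MEM@12 WB@13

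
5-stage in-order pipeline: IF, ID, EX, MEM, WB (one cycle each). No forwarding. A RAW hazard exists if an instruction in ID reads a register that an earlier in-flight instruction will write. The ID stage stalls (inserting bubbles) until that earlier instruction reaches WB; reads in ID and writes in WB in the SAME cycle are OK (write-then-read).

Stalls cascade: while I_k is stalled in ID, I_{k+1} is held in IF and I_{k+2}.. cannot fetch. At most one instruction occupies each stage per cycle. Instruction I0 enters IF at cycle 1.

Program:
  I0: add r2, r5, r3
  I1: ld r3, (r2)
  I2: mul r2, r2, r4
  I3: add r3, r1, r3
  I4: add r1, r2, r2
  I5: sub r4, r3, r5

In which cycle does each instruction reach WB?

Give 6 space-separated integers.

Answer: 5 8 9 11 12 14

Derivation:
I0 add r2 <- r5,r3: IF@1 ID@2 stall=0 (-) EX@3 MEM@4 WB@5
I1 ld r3 <- r2: IF@2 ID@3 stall=2 (RAW on I0.r2 (WB@5)) EX@6 MEM@7 WB@8
I2 mul r2 <- r2,r4: IF@3 ID@6 stall=0 (-) EX@7 MEM@8 WB@9
I3 add r3 <- r1,r3: IF@6 ID@7 stall=1 (RAW on I1.r3 (WB@8)) EX@9 MEM@10 WB@11
I4 add r1 <- r2,r2: IF@7 ID@9 stall=0 (-) EX@10 MEM@11 WB@12
I5 sub r4 <- r3,r5: IF@9 ID@10 stall=1 (RAW on I3.r3 (WB@11)) EX@12 MEM@13 WB@14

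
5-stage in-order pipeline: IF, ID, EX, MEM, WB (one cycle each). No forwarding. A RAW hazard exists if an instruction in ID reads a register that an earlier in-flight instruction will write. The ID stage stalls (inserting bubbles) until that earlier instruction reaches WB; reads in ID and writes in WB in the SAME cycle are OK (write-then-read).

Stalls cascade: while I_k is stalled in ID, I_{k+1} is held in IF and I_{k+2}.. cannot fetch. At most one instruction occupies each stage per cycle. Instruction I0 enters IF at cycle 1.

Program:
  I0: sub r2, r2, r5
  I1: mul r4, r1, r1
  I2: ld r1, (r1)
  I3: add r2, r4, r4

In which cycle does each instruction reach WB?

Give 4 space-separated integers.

Answer: 5 6 7 9

Derivation:
I0 sub r2 <- r2,r5: IF@1 ID@2 stall=0 (-) EX@3 MEM@4 WB@5
I1 mul r4 <- r1,r1: IF@2 ID@3 stall=0 (-) EX@4 MEM@5 WB@6
I2 ld r1 <- r1: IF@3 ID@4 stall=0 (-) EX@5 MEM@6 WB@7
I3 add r2 <- r4,r4: IF@4 ID@5 stall=1 (RAW on I1.r4 (WB@6)) EX@7 MEM@8 WB@9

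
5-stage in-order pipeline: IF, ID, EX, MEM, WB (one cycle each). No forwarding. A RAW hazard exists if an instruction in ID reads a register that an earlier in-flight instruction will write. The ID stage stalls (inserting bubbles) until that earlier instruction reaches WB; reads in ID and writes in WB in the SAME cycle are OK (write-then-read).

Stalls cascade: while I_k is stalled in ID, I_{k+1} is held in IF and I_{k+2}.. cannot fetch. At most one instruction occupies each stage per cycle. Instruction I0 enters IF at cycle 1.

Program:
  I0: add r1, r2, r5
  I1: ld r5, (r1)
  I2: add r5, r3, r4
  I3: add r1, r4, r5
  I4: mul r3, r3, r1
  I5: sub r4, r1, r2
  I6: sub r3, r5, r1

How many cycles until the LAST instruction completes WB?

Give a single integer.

I0 add r1 <- r2,r5: IF@1 ID@2 stall=0 (-) EX@3 MEM@4 WB@5
I1 ld r5 <- r1: IF@2 ID@3 stall=2 (RAW on I0.r1 (WB@5)) EX@6 MEM@7 WB@8
I2 add r5 <- r3,r4: IF@3 ID@6 stall=0 (-) EX@7 MEM@8 WB@9
I3 add r1 <- r4,r5: IF@6 ID@7 stall=2 (RAW on I2.r5 (WB@9)) EX@10 MEM@11 WB@12
I4 mul r3 <- r3,r1: IF@7 ID@10 stall=2 (RAW on I3.r1 (WB@12)) EX@13 MEM@14 WB@15
I5 sub r4 <- r1,r2: IF@10 ID@13 stall=0 (-) EX@14 MEM@15 WB@16
I6 sub r3 <- r5,r1: IF@13 ID@14 stall=0 (-) EX@15 MEM@16 WB@17

Answer: 17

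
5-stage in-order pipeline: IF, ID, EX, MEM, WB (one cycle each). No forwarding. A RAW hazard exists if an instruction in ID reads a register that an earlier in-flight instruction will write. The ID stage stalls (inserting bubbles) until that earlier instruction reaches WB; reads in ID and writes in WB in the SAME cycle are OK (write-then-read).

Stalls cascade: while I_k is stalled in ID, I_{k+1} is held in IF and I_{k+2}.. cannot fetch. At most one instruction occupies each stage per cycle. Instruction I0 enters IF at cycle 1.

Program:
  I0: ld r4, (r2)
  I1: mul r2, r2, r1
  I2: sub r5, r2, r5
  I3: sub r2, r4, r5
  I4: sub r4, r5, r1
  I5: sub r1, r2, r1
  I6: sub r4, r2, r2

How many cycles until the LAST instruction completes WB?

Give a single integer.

Answer: 16

Derivation:
I0 ld r4 <- r2: IF@1 ID@2 stall=0 (-) EX@3 MEM@4 WB@5
I1 mul r2 <- r2,r1: IF@2 ID@3 stall=0 (-) EX@4 MEM@5 WB@6
I2 sub r5 <- r2,r5: IF@3 ID@4 stall=2 (RAW on I1.r2 (WB@6)) EX@7 MEM@8 WB@9
I3 sub r2 <- r4,r5: IF@4 ID@7 stall=2 (RAW on I2.r5 (WB@9)) EX@10 MEM@11 WB@12
I4 sub r4 <- r5,r1: IF@7 ID@10 stall=0 (-) EX@11 MEM@12 WB@13
I5 sub r1 <- r2,r1: IF@10 ID@11 stall=1 (RAW on I3.r2 (WB@12)) EX@13 MEM@14 WB@15
I6 sub r4 <- r2,r2: IF@11 ID@13 stall=0 (-) EX@14 MEM@15 WB@16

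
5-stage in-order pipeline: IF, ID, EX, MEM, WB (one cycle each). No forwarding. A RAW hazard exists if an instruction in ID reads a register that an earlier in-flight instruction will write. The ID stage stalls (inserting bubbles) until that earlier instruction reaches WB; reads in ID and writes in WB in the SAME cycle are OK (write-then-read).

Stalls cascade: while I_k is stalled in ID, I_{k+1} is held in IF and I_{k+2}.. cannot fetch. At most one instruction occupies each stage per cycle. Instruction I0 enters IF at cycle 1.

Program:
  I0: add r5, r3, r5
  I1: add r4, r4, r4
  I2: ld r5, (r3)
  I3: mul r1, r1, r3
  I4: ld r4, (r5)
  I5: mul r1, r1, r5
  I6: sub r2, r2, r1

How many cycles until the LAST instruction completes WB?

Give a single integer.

Answer: 14

Derivation:
I0 add r5 <- r3,r5: IF@1 ID@2 stall=0 (-) EX@3 MEM@4 WB@5
I1 add r4 <- r4,r4: IF@2 ID@3 stall=0 (-) EX@4 MEM@5 WB@6
I2 ld r5 <- r3: IF@3 ID@4 stall=0 (-) EX@5 MEM@6 WB@7
I3 mul r1 <- r1,r3: IF@4 ID@5 stall=0 (-) EX@6 MEM@7 WB@8
I4 ld r4 <- r5: IF@5 ID@6 stall=1 (RAW on I2.r5 (WB@7)) EX@8 MEM@9 WB@10
I5 mul r1 <- r1,r5: IF@6 ID@8 stall=0 (-) EX@9 MEM@10 WB@11
I6 sub r2 <- r2,r1: IF@8 ID@9 stall=2 (RAW on I5.r1 (WB@11)) EX@12 MEM@13 WB@14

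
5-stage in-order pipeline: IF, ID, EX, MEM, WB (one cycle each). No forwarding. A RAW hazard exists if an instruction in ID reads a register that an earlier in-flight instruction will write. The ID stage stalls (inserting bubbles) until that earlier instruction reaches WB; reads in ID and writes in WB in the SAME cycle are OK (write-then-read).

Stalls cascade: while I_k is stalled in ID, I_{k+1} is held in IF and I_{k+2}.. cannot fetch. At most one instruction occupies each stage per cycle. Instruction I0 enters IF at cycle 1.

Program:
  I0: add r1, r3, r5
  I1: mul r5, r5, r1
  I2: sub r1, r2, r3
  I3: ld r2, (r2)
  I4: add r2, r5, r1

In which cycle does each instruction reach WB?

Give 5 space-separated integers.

Answer: 5 8 9 10 12

Derivation:
I0 add r1 <- r3,r5: IF@1 ID@2 stall=0 (-) EX@3 MEM@4 WB@5
I1 mul r5 <- r5,r1: IF@2 ID@3 stall=2 (RAW on I0.r1 (WB@5)) EX@6 MEM@7 WB@8
I2 sub r1 <- r2,r3: IF@3 ID@6 stall=0 (-) EX@7 MEM@8 WB@9
I3 ld r2 <- r2: IF@6 ID@7 stall=0 (-) EX@8 MEM@9 WB@10
I4 add r2 <- r5,r1: IF@7 ID@8 stall=1 (RAW on I2.r1 (WB@9)) EX@10 MEM@11 WB@12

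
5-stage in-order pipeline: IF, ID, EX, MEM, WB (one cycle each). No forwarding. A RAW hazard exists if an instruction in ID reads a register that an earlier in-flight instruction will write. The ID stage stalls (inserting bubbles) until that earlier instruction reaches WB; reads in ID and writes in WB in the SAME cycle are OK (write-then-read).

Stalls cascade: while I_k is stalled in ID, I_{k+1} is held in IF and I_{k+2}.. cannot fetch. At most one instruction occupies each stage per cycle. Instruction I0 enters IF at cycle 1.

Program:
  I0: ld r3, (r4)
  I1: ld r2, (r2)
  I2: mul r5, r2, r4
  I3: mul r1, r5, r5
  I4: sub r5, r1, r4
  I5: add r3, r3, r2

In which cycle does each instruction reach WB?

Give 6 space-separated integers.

I0 ld r3 <- r4: IF@1 ID@2 stall=0 (-) EX@3 MEM@4 WB@5
I1 ld r2 <- r2: IF@2 ID@3 stall=0 (-) EX@4 MEM@5 WB@6
I2 mul r5 <- r2,r4: IF@3 ID@4 stall=2 (RAW on I1.r2 (WB@6)) EX@7 MEM@8 WB@9
I3 mul r1 <- r5,r5: IF@4 ID@7 stall=2 (RAW on I2.r5 (WB@9)) EX@10 MEM@11 WB@12
I4 sub r5 <- r1,r4: IF@7 ID@10 stall=2 (RAW on I3.r1 (WB@12)) EX@13 MEM@14 WB@15
I5 add r3 <- r3,r2: IF@10 ID@13 stall=0 (-) EX@14 MEM@15 WB@16

Answer: 5 6 9 12 15 16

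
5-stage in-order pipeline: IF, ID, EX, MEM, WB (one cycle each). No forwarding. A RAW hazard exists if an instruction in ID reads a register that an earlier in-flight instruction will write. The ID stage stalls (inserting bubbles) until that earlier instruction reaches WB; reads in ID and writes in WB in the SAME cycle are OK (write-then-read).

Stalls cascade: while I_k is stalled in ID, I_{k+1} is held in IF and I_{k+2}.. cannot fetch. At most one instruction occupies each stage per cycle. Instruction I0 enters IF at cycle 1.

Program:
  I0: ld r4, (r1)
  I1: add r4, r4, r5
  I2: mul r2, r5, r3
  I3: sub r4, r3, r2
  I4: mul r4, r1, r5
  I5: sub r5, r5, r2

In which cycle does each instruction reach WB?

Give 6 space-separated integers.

Answer: 5 8 9 12 13 14

Derivation:
I0 ld r4 <- r1: IF@1 ID@2 stall=0 (-) EX@3 MEM@4 WB@5
I1 add r4 <- r4,r5: IF@2 ID@3 stall=2 (RAW on I0.r4 (WB@5)) EX@6 MEM@7 WB@8
I2 mul r2 <- r5,r3: IF@3 ID@6 stall=0 (-) EX@7 MEM@8 WB@9
I3 sub r4 <- r3,r2: IF@6 ID@7 stall=2 (RAW on I2.r2 (WB@9)) EX@10 MEM@11 WB@12
I4 mul r4 <- r1,r5: IF@7 ID@10 stall=0 (-) EX@11 MEM@12 WB@13
I5 sub r5 <- r5,r2: IF@10 ID@11 stall=0 (-) EX@12 MEM@13 WB@14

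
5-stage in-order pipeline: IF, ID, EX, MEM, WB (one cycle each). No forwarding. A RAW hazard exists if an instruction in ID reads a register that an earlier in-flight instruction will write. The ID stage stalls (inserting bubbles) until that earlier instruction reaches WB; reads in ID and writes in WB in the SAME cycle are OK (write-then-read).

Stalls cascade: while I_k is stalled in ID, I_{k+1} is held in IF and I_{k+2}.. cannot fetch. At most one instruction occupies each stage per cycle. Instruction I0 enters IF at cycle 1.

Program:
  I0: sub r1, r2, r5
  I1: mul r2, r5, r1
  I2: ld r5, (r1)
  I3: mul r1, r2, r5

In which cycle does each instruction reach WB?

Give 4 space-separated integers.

I0 sub r1 <- r2,r5: IF@1 ID@2 stall=0 (-) EX@3 MEM@4 WB@5
I1 mul r2 <- r5,r1: IF@2 ID@3 stall=2 (RAW on I0.r1 (WB@5)) EX@6 MEM@7 WB@8
I2 ld r5 <- r1: IF@3 ID@6 stall=0 (-) EX@7 MEM@8 WB@9
I3 mul r1 <- r2,r5: IF@6 ID@7 stall=2 (RAW on I2.r5 (WB@9)) EX@10 MEM@11 WB@12

Answer: 5 8 9 12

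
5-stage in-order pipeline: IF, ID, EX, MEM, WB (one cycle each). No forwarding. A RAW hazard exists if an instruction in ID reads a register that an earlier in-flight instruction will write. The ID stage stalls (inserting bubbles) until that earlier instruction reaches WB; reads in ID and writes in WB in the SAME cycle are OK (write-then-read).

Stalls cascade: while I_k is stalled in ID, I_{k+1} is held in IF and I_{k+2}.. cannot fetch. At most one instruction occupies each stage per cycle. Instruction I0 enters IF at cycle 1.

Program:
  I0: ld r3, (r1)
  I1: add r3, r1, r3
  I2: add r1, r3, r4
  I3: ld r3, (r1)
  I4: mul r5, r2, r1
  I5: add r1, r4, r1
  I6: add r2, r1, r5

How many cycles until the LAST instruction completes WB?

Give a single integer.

Answer: 19

Derivation:
I0 ld r3 <- r1: IF@1 ID@2 stall=0 (-) EX@3 MEM@4 WB@5
I1 add r3 <- r1,r3: IF@2 ID@3 stall=2 (RAW on I0.r3 (WB@5)) EX@6 MEM@7 WB@8
I2 add r1 <- r3,r4: IF@3 ID@6 stall=2 (RAW on I1.r3 (WB@8)) EX@9 MEM@10 WB@11
I3 ld r3 <- r1: IF@6 ID@9 stall=2 (RAW on I2.r1 (WB@11)) EX@12 MEM@13 WB@14
I4 mul r5 <- r2,r1: IF@9 ID@12 stall=0 (-) EX@13 MEM@14 WB@15
I5 add r1 <- r4,r1: IF@12 ID@13 stall=0 (-) EX@14 MEM@15 WB@16
I6 add r2 <- r1,r5: IF@13 ID@14 stall=2 (RAW on I5.r1 (WB@16)) EX@17 MEM@18 WB@19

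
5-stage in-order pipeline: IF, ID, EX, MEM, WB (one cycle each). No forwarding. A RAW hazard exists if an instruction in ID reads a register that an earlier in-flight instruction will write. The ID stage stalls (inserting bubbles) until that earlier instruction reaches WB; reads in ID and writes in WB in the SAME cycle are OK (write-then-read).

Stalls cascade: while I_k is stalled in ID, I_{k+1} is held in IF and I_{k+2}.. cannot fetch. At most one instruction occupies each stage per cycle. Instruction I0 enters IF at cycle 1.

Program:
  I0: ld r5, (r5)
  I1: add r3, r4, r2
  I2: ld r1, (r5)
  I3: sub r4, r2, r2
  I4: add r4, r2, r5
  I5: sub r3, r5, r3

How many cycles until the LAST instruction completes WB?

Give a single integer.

Answer: 11

Derivation:
I0 ld r5 <- r5: IF@1 ID@2 stall=0 (-) EX@3 MEM@4 WB@5
I1 add r3 <- r4,r2: IF@2 ID@3 stall=0 (-) EX@4 MEM@5 WB@6
I2 ld r1 <- r5: IF@3 ID@4 stall=1 (RAW on I0.r5 (WB@5)) EX@6 MEM@7 WB@8
I3 sub r4 <- r2,r2: IF@4 ID@6 stall=0 (-) EX@7 MEM@8 WB@9
I4 add r4 <- r2,r5: IF@6 ID@7 stall=0 (-) EX@8 MEM@9 WB@10
I5 sub r3 <- r5,r3: IF@7 ID@8 stall=0 (-) EX@9 MEM@10 WB@11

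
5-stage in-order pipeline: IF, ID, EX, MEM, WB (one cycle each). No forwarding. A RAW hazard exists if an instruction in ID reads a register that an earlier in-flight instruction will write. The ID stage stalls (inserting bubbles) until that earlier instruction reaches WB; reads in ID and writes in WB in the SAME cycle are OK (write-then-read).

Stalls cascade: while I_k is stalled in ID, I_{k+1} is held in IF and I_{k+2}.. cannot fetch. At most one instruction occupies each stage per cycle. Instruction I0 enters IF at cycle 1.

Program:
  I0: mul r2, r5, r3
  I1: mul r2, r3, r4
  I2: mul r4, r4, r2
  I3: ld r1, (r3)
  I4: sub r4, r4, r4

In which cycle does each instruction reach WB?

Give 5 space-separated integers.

I0 mul r2 <- r5,r3: IF@1 ID@2 stall=0 (-) EX@3 MEM@4 WB@5
I1 mul r2 <- r3,r4: IF@2 ID@3 stall=0 (-) EX@4 MEM@5 WB@6
I2 mul r4 <- r4,r2: IF@3 ID@4 stall=2 (RAW on I1.r2 (WB@6)) EX@7 MEM@8 WB@9
I3 ld r1 <- r3: IF@4 ID@7 stall=0 (-) EX@8 MEM@9 WB@10
I4 sub r4 <- r4,r4: IF@7 ID@8 stall=1 (RAW on I2.r4 (WB@9)) EX@10 MEM@11 WB@12

Answer: 5 6 9 10 12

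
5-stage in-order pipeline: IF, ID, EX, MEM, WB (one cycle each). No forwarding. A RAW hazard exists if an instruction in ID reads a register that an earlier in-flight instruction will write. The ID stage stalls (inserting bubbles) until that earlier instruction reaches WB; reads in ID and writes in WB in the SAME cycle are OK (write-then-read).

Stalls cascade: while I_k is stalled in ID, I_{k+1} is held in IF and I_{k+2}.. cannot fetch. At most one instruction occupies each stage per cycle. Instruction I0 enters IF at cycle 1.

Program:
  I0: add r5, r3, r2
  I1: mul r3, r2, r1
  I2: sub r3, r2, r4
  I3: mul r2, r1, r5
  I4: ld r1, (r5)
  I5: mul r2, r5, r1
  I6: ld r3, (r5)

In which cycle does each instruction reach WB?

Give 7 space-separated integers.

Answer: 5 6 7 8 9 12 13

Derivation:
I0 add r5 <- r3,r2: IF@1 ID@2 stall=0 (-) EX@3 MEM@4 WB@5
I1 mul r3 <- r2,r1: IF@2 ID@3 stall=0 (-) EX@4 MEM@5 WB@6
I2 sub r3 <- r2,r4: IF@3 ID@4 stall=0 (-) EX@5 MEM@6 WB@7
I3 mul r2 <- r1,r5: IF@4 ID@5 stall=0 (-) EX@6 MEM@7 WB@8
I4 ld r1 <- r5: IF@5 ID@6 stall=0 (-) EX@7 MEM@8 WB@9
I5 mul r2 <- r5,r1: IF@6 ID@7 stall=2 (RAW on I4.r1 (WB@9)) EX@10 MEM@11 WB@12
I6 ld r3 <- r5: IF@7 ID@10 stall=0 (-) EX@11 MEM@12 WB@13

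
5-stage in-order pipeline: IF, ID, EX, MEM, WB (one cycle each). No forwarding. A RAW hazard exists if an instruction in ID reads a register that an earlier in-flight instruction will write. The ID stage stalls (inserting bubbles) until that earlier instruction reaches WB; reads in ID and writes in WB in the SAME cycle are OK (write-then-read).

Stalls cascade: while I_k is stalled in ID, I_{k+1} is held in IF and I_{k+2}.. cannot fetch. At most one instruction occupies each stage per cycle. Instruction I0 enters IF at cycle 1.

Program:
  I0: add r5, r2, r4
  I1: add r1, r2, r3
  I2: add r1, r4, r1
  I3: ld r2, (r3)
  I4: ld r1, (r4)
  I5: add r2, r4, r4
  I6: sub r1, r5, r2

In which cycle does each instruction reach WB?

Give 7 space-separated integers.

I0 add r5 <- r2,r4: IF@1 ID@2 stall=0 (-) EX@3 MEM@4 WB@5
I1 add r1 <- r2,r3: IF@2 ID@3 stall=0 (-) EX@4 MEM@5 WB@6
I2 add r1 <- r4,r1: IF@3 ID@4 stall=2 (RAW on I1.r1 (WB@6)) EX@7 MEM@8 WB@9
I3 ld r2 <- r3: IF@4 ID@7 stall=0 (-) EX@8 MEM@9 WB@10
I4 ld r1 <- r4: IF@7 ID@8 stall=0 (-) EX@9 MEM@10 WB@11
I5 add r2 <- r4,r4: IF@8 ID@9 stall=0 (-) EX@10 MEM@11 WB@12
I6 sub r1 <- r5,r2: IF@9 ID@10 stall=2 (RAW on I5.r2 (WB@12)) EX@13 MEM@14 WB@15

Answer: 5 6 9 10 11 12 15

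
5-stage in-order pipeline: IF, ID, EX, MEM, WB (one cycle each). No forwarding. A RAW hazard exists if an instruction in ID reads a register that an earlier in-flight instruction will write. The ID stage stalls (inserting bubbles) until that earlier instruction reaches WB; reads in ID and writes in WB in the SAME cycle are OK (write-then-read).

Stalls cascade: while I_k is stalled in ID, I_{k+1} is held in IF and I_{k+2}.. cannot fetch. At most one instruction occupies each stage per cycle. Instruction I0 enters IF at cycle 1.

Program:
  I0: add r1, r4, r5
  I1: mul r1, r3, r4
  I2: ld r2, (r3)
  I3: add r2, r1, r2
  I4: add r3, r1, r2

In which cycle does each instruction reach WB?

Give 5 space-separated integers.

I0 add r1 <- r4,r5: IF@1 ID@2 stall=0 (-) EX@3 MEM@4 WB@5
I1 mul r1 <- r3,r4: IF@2 ID@3 stall=0 (-) EX@4 MEM@5 WB@6
I2 ld r2 <- r3: IF@3 ID@4 stall=0 (-) EX@5 MEM@6 WB@7
I3 add r2 <- r1,r2: IF@4 ID@5 stall=2 (RAW on I2.r2 (WB@7)) EX@8 MEM@9 WB@10
I4 add r3 <- r1,r2: IF@5 ID@8 stall=2 (RAW on I3.r2 (WB@10)) EX@11 MEM@12 WB@13

Answer: 5 6 7 10 13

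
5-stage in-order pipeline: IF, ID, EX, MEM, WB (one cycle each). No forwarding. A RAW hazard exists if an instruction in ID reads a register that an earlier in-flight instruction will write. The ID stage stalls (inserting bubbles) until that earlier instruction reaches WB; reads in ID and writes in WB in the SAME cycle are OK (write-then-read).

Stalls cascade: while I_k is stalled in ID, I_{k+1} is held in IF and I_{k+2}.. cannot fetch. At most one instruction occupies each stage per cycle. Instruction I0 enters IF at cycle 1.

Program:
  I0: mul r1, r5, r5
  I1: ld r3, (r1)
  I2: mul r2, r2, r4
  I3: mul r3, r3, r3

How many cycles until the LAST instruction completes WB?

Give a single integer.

I0 mul r1 <- r5,r5: IF@1 ID@2 stall=0 (-) EX@3 MEM@4 WB@5
I1 ld r3 <- r1: IF@2 ID@3 stall=2 (RAW on I0.r1 (WB@5)) EX@6 MEM@7 WB@8
I2 mul r2 <- r2,r4: IF@3 ID@6 stall=0 (-) EX@7 MEM@8 WB@9
I3 mul r3 <- r3,r3: IF@6 ID@7 stall=1 (RAW on I1.r3 (WB@8)) EX@9 MEM@10 WB@11

Answer: 11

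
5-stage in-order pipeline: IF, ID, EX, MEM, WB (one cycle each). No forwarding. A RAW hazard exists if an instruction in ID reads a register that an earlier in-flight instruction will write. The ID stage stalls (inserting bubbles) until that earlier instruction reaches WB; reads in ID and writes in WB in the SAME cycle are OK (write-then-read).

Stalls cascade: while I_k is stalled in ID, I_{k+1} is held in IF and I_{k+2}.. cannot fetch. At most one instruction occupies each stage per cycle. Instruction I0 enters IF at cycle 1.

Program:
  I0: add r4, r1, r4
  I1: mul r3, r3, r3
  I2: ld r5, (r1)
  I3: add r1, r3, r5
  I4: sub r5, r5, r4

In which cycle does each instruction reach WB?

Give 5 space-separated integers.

Answer: 5 6 7 10 11

Derivation:
I0 add r4 <- r1,r4: IF@1 ID@2 stall=0 (-) EX@3 MEM@4 WB@5
I1 mul r3 <- r3,r3: IF@2 ID@3 stall=0 (-) EX@4 MEM@5 WB@6
I2 ld r5 <- r1: IF@3 ID@4 stall=0 (-) EX@5 MEM@6 WB@7
I3 add r1 <- r3,r5: IF@4 ID@5 stall=2 (RAW on I2.r5 (WB@7)) EX@8 MEM@9 WB@10
I4 sub r5 <- r5,r4: IF@5 ID@8 stall=0 (-) EX@9 MEM@10 WB@11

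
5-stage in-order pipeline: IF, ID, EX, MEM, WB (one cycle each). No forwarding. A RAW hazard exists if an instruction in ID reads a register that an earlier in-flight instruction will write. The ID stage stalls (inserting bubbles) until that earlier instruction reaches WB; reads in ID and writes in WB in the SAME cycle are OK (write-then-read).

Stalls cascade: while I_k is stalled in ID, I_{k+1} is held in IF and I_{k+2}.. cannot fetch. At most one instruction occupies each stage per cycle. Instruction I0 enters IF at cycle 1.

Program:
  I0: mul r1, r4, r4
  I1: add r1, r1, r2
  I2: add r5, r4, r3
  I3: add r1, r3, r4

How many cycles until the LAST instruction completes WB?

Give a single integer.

Answer: 10

Derivation:
I0 mul r1 <- r4,r4: IF@1 ID@2 stall=0 (-) EX@3 MEM@4 WB@5
I1 add r1 <- r1,r2: IF@2 ID@3 stall=2 (RAW on I0.r1 (WB@5)) EX@6 MEM@7 WB@8
I2 add r5 <- r4,r3: IF@3 ID@6 stall=0 (-) EX@7 MEM@8 WB@9
I3 add r1 <- r3,r4: IF@6 ID@7 stall=0 (-) EX@8 MEM@9 WB@10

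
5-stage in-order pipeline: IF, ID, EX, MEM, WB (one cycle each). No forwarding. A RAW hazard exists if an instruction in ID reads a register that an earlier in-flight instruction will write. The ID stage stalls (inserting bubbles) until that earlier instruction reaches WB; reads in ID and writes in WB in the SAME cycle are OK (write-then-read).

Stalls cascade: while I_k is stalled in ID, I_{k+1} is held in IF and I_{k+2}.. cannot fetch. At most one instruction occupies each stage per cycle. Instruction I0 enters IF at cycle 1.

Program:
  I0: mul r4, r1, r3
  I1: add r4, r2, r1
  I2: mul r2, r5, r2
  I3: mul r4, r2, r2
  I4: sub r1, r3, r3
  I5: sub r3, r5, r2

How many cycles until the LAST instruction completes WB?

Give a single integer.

Answer: 12

Derivation:
I0 mul r4 <- r1,r3: IF@1 ID@2 stall=0 (-) EX@3 MEM@4 WB@5
I1 add r4 <- r2,r1: IF@2 ID@3 stall=0 (-) EX@4 MEM@5 WB@6
I2 mul r2 <- r5,r2: IF@3 ID@4 stall=0 (-) EX@5 MEM@6 WB@7
I3 mul r4 <- r2,r2: IF@4 ID@5 stall=2 (RAW on I2.r2 (WB@7)) EX@8 MEM@9 WB@10
I4 sub r1 <- r3,r3: IF@5 ID@8 stall=0 (-) EX@9 MEM@10 WB@11
I5 sub r3 <- r5,r2: IF@8 ID@9 stall=0 (-) EX@10 MEM@11 WB@12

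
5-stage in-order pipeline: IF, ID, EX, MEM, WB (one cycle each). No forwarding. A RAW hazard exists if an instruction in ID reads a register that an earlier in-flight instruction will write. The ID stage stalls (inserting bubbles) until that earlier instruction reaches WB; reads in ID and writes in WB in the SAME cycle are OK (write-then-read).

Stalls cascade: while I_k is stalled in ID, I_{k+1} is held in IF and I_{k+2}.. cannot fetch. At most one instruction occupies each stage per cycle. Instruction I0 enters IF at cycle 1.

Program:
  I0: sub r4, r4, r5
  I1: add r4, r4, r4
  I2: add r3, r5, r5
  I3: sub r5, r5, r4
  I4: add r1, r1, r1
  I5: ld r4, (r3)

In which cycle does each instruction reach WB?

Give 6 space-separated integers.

Answer: 5 8 9 11 12 13

Derivation:
I0 sub r4 <- r4,r5: IF@1 ID@2 stall=0 (-) EX@3 MEM@4 WB@5
I1 add r4 <- r4,r4: IF@2 ID@3 stall=2 (RAW on I0.r4 (WB@5)) EX@6 MEM@7 WB@8
I2 add r3 <- r5,r5: IF@3 ID@6 stall=0 (-) EX@7 MEM@8 WB@9
I3 sub r5 <- r5,r4: IF@6 ID@7 stall=1 (RAW on I1.r4 (WB@8)) EX@9 MEM@10 WB@11
I4 add r1 <- r1,r1: IF@7 ID@9 stall=0 (-) EX@10 MEM@11 WB@12
I5 ld r4 <- r3: IF@9 ID@10 stall=0 (-) EX@11 MEM@12 WB@13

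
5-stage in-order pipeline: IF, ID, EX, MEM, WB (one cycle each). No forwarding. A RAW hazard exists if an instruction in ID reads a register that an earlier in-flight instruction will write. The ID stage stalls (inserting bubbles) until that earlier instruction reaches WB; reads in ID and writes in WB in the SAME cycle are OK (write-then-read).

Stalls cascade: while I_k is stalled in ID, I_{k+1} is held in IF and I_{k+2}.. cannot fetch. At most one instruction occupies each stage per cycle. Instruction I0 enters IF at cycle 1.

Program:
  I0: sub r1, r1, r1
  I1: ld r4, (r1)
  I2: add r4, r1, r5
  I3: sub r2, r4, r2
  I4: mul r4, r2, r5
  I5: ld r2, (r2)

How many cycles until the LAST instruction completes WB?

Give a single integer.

I0 sub r1 <- r1,r1: IF@1 ID@2 stall=0 (-) EX@3 MEM@4 WB@5
I1 ld r4 <- r1: IF@2 ID@3 stall=2 (RAW on I0.r1 (WB@5)) EX@6 MEM@7 WB@8
I2 add r4 <- r1,r5: IF@3 ID@6 stall=0 (-) EX@7 MEM@8 WB@9
I3 sub r2 <- r4,r2: IF@6 ID@7 stall=2 (RAW on I2.r4 (WB@9)) EX@10 MEM@11 WB@12
I4 mul r4 <- r2,r5: IF@7 ID@10 stall=2 (RAW on I3.r2 (WB@12)) EX@13 MEM@14 WB@15
I5 ld r2 <- r2: IF@10 ID@13 stall=0 (-) EX@14 MEM@15 WB@16

Answer: 16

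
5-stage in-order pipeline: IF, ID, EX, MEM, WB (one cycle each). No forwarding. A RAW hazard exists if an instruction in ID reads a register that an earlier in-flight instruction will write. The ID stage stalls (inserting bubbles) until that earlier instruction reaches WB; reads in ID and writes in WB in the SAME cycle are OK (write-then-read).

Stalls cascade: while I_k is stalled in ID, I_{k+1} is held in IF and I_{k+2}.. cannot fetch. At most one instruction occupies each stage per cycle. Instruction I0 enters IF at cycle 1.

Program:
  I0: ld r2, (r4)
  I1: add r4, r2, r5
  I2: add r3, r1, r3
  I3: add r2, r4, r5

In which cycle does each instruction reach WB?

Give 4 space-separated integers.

I0 ld r2 <- r4: IF@1 ID@2 stall=0 (-) EX@3 MEM@4 WB@5
I1 add r4 <- r2,r5: IF@2 ID@3 stall=2 (RAW on I0.r2 (WB@5)) EX@6 MEM@7 WB@8
I2 add r3 <- r1,r3: IF@3 ID@6 stall=0 (-) EX@7 MEM@8 WB@9
I3 add r2 <- r4,r5: IF@6 ID@7 stall=1 (RAW on I1.r4 (WB@8)) EX@9 MEM@10 WB@11

Answer: 5 8 9 11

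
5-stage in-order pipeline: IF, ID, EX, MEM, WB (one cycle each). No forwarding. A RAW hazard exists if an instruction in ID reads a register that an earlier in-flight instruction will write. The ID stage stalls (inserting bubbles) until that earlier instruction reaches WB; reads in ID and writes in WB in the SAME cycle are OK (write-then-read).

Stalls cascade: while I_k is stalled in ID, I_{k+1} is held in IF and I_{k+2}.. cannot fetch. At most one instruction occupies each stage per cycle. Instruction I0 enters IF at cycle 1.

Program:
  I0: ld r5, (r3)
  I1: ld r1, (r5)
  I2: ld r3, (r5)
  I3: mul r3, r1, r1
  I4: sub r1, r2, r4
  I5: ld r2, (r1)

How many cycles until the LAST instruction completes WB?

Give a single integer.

I0 ld r5 <- r3: IF@1 ID@2 stall=0 (-) EX@3 MEM@4 WB@5
I1 ld r1 <- r5: IF@2 ID@3 stall=2 (RAW on I0.r5 (WB@5)) EX@6 MEM@7 WB@8
I2 ld r3 <- r5: IF@3 ID@6 stall=0 (-) EX@7 MEM@8 WB@9
I3 mul r3 <- r1,r1: IF@6 ID@7 stall=1 (RAW on I1.r1 (WB@8)) EX@9 MEM@10 WB@11
I4 sub r1 <- r2,r4: IF@7 ID@9 stall=0 (-) EX@10 MEM@11 WB@12
I5 ld r2 <- r1: IF@9 ID@10 stall=2 (RAW on I4.r1 (WB@12)) EX@13 MEM@14 WB@15

Answer: 15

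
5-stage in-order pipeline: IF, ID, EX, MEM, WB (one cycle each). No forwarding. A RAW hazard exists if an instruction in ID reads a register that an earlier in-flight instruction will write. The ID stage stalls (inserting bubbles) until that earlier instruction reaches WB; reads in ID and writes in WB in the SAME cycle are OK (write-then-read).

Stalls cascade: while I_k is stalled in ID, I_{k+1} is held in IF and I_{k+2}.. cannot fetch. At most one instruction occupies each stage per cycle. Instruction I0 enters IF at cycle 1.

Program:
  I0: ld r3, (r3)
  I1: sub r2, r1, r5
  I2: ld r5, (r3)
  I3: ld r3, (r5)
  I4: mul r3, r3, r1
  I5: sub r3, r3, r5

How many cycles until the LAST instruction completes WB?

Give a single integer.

Answer: 17

Derivation:
I0 ld r3 <- r3: IF@1 ID@2 stall=0 (-) EX@3 MEM@4 WB@5
I1 sub r2 <- r1,r5: IF@2 ID@3 stall=0 (-) EX@4 MEM@5 WB@6
I2 ld r5 <- r3: IF@3 ID@4 stall=1 (RAW on I0.r3 (WB@5)) EX@6 MEM@7 WB@8
I3 ld r3 <- r5: IF@4 ID@6 stall=2 (RAW on I2.r5 (WB@8)) EX@9 MEM@10 WB@11
I4 mul r3 <- r3,r1: IF@6 ID@9 stall=2 (RAW on I3.r3 (WB@11)) EX@12 MEM@13 WB@14
I5 sub r3 <- r3,r5: IF@9 ID@12 stall=2 (RAW on I4.r3 (WB@14)) EX@15 MEM@16 WB@17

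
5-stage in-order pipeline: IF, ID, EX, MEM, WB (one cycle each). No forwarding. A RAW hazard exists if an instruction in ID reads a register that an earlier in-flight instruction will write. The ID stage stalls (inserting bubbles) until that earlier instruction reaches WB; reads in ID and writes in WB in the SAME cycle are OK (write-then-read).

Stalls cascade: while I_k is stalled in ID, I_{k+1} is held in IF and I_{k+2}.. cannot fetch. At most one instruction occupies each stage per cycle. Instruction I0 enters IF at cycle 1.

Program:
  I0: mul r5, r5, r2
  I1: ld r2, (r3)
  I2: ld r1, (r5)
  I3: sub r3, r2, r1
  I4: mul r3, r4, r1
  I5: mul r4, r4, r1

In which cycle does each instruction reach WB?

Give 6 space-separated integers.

I0 mul r5 <- r5,r2: IF@1 ID@2 stall=0 (-) EX@3 MEM@4 WB@5
I1 ld r2 <- r3: IF@2 ID@3 stall=0 (-) EX@4 MEM@5 WB@6
I2 ld r1 <- r5: IF@3 ID@4 stall=1 (RAW on I0.r5 (WB@5)) EX@6 MEM@7 WB@8
I3 sub r3 <- r2,r1: IF@4 ID@6 stall=2 (RAW on I2.r1 (WB@8)) EX@9 MEM@10 WB@11
I4 mul r3 <- r4,r1: IF@6 ID@9 stall=0 (-) EX@10 MEM@11 WB@12
I5 mul r4 <- r4,r1: IF@9 ID@10 stall=0 (-) EX@11 MEM@12 WB@13

Answer: 5 6 8 11 12 13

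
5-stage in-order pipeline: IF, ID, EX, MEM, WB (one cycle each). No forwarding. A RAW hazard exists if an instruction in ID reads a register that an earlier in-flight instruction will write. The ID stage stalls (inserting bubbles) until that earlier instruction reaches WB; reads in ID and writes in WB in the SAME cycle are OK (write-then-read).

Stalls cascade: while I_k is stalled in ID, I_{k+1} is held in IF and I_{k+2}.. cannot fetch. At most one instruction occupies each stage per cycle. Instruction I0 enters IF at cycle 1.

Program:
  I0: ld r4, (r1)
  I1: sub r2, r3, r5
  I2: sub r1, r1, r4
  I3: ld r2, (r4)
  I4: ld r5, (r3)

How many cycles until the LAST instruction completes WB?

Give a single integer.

I0 ld r4 <- r1: IF@1 ID@2 stall=0 (-) EX@3 MEM@4 WB@5
I1 sub r2 <- r3,r5: IF@2 ID@3 stall=0 (-) EX@4 MEM@5 WB@6
I2 sub r1 <- r1,r4: IF@3 ID@4 stall=1 (RAW on I0.r4 (WB@5)) EX@6 MEM@7 WB@8
I3 ld r2 <- r4: IF@4 ID@6 stall=0 (-) EX@7 MEM@8 WB@9
I4 ld r5 <- r3: IF@6 ID@7 stall=0 (-) EX@8 MEM@9 WB@10

Answer: 10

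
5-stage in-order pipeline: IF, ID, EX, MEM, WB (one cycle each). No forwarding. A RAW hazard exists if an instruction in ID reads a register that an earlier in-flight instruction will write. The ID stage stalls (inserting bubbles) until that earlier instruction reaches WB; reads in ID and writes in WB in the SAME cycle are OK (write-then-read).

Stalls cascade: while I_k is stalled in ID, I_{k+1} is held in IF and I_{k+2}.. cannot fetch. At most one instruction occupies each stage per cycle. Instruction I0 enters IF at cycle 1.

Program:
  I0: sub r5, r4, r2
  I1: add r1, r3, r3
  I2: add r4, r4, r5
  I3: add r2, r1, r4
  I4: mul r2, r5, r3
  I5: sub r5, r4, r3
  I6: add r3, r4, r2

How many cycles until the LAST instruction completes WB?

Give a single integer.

Answer: 15

Derivation:
I0 sub r5 <- r4,r2: IF@1 ID@2 stall=0 (-) EX@3 MEM@4 WB@5
I1 add r1 <- r3,r3: IF@2 ID@3 stall=0 (-) EX@4 MEM@5 WB@6
I2 add r4 <- r4,r5: IF@3 ID@4 stall=1 (RAW on I0.r5 (WB@5)) EX@6 MEM@7 WB@8
I3 add r2 <- r1,r4: IF@4 ID@6 stall=2 (RAW on I2.r4 (WB@8)) EX@9 MEM@10 WB@11
I4 mul r2 <- r5,r3: IF@6 ID@9 stall=0 (-) EX@10 MEM@11 WB@12
I5 sub r5 <- r4,r3: IF@9 ID@10 stall=0 (-) EX@11 MEM@12 WB@13
I6 add r3 <- r4,r2: IF@10 ID@11 stall=1 (RAW on I4.r2 (WB@12)) EX@13 MEM@14 WB@15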